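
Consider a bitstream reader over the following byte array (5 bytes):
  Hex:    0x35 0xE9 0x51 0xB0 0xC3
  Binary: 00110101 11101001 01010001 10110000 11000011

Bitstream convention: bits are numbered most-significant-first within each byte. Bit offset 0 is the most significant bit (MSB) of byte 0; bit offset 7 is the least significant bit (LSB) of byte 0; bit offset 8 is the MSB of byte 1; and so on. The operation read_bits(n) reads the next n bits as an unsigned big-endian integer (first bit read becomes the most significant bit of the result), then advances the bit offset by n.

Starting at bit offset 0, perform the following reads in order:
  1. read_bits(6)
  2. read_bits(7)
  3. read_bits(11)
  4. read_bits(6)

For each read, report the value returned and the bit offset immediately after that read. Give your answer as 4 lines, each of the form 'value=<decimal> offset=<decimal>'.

Answer: value=13 offset=6
value=61 offset=13
value=337 offset=24
value=44 offset=30

Derivation:
Read 1: bits[0:6] width=6 -> value=13 (bin 001101); offset now 6 = byte 0 bit 6; 34 bits remain
Read 2: bits[6:13] width=7 -> value=61 (bin 0111101); offset now 13 = byte 1 bit 5; 27 bits remain
Read 3: bits[13:24] width=11 -> value=337 (bin 00101010001); offset now 24 = byte 3 bit 0; 16 bits remain
Read 4: bits[24:30] width=6 -> value=44 (bin 101100); offset now 30 = byte 3 bit 6; 10 bits remain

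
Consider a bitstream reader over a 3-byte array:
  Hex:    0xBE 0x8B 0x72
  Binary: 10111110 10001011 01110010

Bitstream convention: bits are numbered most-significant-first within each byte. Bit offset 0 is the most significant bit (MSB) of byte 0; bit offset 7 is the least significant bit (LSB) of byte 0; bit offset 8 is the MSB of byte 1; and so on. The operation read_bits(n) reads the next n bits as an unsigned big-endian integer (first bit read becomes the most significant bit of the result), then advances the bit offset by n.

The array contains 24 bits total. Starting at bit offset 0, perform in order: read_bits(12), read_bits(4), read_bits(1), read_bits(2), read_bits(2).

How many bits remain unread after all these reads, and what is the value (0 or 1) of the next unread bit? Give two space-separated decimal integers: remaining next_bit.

Read 1: bits[0:12] width=12 -> value=3048 (bin 101111101000); offset now 12 = byte 1 bit 4; 12 bits remain
Read 2: bits[12:16] width=4 -> value=11 (bin 1011); offset now 16 = byte 2 bit 0; 8 bits remain
Read 3: bits[16:17] width=1 -> value=0 (bin 0); offset now 17 = byte 2 bit 1; 7 bits remain
Read 4: bits[17:19] width=2 -> value=3 (bin 11); offset now 19 = byte 2 bit 3; 5 bits remain
Read 5: bits[19:21] width=2 -> value=2 (bin 10); offset now 21 = byte 2 bit 5; 3 bits remain

Answer: 3 0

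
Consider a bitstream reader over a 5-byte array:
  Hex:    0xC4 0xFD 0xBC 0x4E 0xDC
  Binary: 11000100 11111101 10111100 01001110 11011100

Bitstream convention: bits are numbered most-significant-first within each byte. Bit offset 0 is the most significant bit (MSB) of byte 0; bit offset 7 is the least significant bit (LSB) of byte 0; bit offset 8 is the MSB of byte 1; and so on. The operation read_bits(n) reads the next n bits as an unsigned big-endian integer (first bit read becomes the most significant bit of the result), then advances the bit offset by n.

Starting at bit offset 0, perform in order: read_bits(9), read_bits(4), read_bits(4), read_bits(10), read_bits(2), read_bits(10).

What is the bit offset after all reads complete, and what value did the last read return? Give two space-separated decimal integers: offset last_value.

Answer: 39 878

Derivation:
Read 1: bits[0:9] width=9 -> value=393 (bin 110001001); offset now 9 = byte 1 bit 1; 31 bits remain
Read 2: bits[9:13] width=4 -> value=15 (bin 1111); offset now 13 = byte 1 bit 5; 27 bits remain
Read 3: bits[13:17] width=4 -> value=11 (bin 1011); offset now 17 = byte 2 bit 1; 23 bits remain
Read 4: bits[17:27] width=10 -> value=482 (bin 0111100010); offset now 27 = byte 3 bit 3; 13 bits remain
Read 5: bits[27:29] width=2 -> value=1 (bin 01); offset now 29 = byte 3 bit 5; 11 bits remain
Read 6: bits[29:39] width=10 -> value=878 (bin 1101101110); offset now 39 = byte 4 bit 7; 1 bits remain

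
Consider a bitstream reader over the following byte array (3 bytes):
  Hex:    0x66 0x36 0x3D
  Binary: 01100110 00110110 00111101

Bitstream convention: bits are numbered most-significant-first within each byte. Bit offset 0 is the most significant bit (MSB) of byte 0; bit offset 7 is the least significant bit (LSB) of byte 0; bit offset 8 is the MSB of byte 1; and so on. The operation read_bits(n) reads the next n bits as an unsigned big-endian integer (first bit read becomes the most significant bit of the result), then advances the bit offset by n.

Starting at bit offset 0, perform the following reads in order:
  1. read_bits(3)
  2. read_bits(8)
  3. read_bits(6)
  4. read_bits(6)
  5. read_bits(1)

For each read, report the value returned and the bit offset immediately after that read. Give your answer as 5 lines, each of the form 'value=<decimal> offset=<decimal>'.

Answer: value=3 offset=3
value=49 offset=11
value=44 offset=17
value=30 offset=23
value=1 offset=24

Derivation:
Read 1: bits[0:3] width=3 -> value=3 (bin 011); offset now 3 = byte 0 bit 3; 21 bits remain
Read 2: bits[3:11] width=8 -> value=49 (bin 00110001); offset now 11 = byte 1 bit 3; 13 bits remain
Read 3: bits[11:17] width=6 -> value=44 (bin 101100); offset now 17 = byte 2 bit 1; 7 bits remain
Read 4: bits[17:23] width=6 -> value=30 (bin 011110); offset now 23 = byte 2 bit 7; 1 bits remain
Read 5: bits[23:24] width=1 -> value=1 (bin 1); offset now 24 = byte 3 bit 0; 0 bits remain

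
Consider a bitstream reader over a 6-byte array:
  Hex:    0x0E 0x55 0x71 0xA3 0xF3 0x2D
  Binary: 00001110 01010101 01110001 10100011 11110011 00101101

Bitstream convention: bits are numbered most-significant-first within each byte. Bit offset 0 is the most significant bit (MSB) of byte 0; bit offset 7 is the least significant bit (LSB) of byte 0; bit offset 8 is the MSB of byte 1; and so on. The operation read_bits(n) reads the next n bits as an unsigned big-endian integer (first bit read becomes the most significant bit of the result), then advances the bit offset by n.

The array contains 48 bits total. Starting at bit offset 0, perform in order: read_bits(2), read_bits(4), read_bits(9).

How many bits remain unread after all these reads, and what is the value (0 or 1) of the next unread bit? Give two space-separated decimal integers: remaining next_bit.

Answer: 33 1

Derivation:
Read 1: bits[0:2] width=2 -> value=0 (bin 00); offset now 2 = byte 0 bit 2; 46 bits remain
Read 2: bits[2:6] width=4 -> value=3 (bin 0011); offset now 6 = byte 0 bit 6; 42 bits remain
Read 3: bits[6:15] width=9 -> value=298 (bin 100101010); offset now 15 = byte 1 bit 7; 33 bits remain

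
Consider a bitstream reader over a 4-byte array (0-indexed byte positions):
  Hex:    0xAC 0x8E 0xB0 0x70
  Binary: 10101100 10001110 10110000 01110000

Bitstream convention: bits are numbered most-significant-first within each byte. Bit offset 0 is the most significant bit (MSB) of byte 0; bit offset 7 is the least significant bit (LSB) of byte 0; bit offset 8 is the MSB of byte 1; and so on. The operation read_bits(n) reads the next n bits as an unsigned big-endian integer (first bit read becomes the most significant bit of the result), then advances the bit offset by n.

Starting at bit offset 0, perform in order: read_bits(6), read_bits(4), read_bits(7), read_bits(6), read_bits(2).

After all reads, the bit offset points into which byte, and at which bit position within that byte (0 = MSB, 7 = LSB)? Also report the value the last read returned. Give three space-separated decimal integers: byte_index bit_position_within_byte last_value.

Answer: 3 1 0

Derivation:
Read 1: bits[0:6] width=6 -> value=43 (bin 101011); offset now 6 = byte 0 bit 6; 26 bits remain
Read 2: bits[6:10] width=4 -> value=2 (bin 0010); offset now 10 = byte 1 bit 2; 22 bits remain
Read 3: bits[10:17] width=7 -> value=29 (bin 0011101); offset now 17 = byte 2 bit 1; 15 bits remain
Read 4: bits[17:23] width=6 -> value=24 (bin 011000); offset now 23 = byte 2 bit 7; 9 bits remain
Read 5: bits[23:25] width=2 -> value=0 (bin 00); offset now 25 = byte 3 bit 1; 7 bits remain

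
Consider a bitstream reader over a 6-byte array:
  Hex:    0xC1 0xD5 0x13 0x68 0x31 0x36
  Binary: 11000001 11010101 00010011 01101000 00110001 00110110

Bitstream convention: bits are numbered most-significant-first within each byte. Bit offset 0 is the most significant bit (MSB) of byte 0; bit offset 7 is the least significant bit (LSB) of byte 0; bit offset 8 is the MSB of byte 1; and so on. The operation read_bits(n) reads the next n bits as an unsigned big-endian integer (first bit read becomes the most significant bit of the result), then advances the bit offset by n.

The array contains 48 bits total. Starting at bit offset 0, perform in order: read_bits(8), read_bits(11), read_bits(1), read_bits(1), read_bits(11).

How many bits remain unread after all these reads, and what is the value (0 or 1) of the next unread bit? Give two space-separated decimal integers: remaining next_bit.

Read 1: bits[0:8] width=8 -> value=193 (bin 11000001); offset now 8 = byte 1 bit 0; 40 bits remain
Read 2: bits[8:19] width=11 -> value=1704 (bin 11010101000); offset now 19 = byte 2 bit 3; 29 bits remain
Read 3: bits[19:20] width=1 -> value=1 (bin 1); offset now 20 = byte 2 bit 4; 28 bits remain
Read 4: bits[20:21] width=1 -> value=0 (bin 0); offset now 21 = byte 2 bit 5; 27 bits remain
Read 5: bits[21:32] width=11 -> value=872 (bin 01101101000); offset now 32 = byte 4 bit 0; 16 bits remain

Answer: 16 0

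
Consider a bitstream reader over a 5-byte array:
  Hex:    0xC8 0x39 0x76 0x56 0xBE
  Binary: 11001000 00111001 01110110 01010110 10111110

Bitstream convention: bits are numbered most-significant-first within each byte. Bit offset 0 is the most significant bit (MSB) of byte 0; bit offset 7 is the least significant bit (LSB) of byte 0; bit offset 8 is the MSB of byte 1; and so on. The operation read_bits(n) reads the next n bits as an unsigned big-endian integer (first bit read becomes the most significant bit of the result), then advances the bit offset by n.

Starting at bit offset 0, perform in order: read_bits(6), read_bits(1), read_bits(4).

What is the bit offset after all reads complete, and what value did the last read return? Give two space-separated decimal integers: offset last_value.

Read 1: bits[0:6] width=6 -> value=50 (bin 110010); offset now 6 = byte 0 bit 6; 34 bits remain
Read 2: bits[6:7] width=1 -> value=0 (bin 0); offset now 7 = byte 0 bit 7; 33 bits remain
Read 3: bits[7:11] width=4 -> value=1 (bin 0001); offset now 11 = byte 1 bit 3; 29 bits remain

Answer: 11 1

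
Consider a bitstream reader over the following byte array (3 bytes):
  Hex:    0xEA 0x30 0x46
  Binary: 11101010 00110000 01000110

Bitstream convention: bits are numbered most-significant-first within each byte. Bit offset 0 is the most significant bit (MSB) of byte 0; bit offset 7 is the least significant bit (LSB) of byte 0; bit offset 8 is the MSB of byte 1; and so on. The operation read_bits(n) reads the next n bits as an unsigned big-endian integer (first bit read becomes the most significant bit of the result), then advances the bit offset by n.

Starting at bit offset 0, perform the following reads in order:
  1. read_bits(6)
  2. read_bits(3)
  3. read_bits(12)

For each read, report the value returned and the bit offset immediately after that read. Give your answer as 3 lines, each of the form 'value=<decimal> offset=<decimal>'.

Read 1: bits[0:6] width=6 -> value=58 (bin 111010); offset now 6 = byte 0 bit 6; 18 bits remain
Read 2: bits[6:9] width=3 -> value=4 (bin 100); offset now 9 = byte 1 bit 1; 15 bits remain
Read 3: bits[9:21] width=12 -> value=1544 (bin 011000001000); offset now 21 = byte 2 bit 5; 3 bits remain

Answer: value=58 offset=6
value=4 offset=9
value=1544 offset=21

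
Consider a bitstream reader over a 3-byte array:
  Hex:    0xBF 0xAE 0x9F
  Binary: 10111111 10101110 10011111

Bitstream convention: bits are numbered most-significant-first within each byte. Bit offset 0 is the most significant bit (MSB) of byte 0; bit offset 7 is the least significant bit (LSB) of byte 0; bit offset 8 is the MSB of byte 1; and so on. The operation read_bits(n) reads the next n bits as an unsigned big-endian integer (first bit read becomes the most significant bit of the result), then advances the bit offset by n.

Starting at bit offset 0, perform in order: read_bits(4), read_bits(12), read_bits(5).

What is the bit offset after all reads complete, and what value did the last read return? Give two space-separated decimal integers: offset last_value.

Read 1: bits[0:4] width=4 -> value=11 (bin 1011); offset now 4 = byte 0 bit 4; 20 bits remain
Read 2: bits[4:16] width=12 -> value=4014 (bin 111110101110); offset now 16 = byte 2 bit 0; 8 bits remain
Read 3: bits[16:21] width=5 -> value=19 (bin 10011); offset now 21 = byte 2 bit 5; 3 bits remain

Answer: 21 19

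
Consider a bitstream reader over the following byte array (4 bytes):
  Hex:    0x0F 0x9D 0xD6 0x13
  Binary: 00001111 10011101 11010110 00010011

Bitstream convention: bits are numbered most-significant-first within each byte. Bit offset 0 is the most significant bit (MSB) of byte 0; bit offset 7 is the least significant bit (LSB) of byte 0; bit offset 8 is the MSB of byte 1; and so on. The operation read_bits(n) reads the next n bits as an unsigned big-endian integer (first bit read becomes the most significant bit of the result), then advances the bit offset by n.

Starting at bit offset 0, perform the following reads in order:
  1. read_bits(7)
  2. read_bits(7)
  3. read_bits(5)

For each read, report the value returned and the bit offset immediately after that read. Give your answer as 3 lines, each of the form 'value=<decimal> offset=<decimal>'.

Answer: value=7 offset=7
value=103 offset=14
value=14 offset=19

Derivation:
Read 1: bits[0:7] width=7 -> value=7 (bin 0000111); offset now 7 = byte 0 bit 7; 25 bits remain
Read 2: bits[7:14] width=7 -> value=103 (bin 1100111); offset now 14 = byte 1 bit 6; 18 bits remain
Read 3: bits[14:19] width=5 -> value=14 (bin 01110); offset now 19 = byte 2 bit 3; 13 bits remain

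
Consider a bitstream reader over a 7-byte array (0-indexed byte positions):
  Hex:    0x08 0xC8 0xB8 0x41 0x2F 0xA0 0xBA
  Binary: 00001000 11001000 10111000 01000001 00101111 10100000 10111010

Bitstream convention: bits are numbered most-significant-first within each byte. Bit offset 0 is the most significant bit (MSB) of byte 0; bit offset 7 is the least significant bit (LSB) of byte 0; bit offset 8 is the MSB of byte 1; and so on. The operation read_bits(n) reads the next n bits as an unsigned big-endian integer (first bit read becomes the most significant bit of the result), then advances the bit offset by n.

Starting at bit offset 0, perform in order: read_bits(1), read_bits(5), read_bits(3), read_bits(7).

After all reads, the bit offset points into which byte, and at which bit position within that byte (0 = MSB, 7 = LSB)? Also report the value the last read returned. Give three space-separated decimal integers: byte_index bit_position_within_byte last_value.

Read 1: bits[0:1] width=1 -> value=0 (bin 0); offset now 1 = byte 0 bit 1; 55 bits remain
Read 2: bits[1:6] width=5 -> value=2 (bin 00010); offset now 6 = byte 0 bit 6; 50 bits remain
Read 3: bits[6:9] width=3 -> value=1 (bin 001); offset now 9 = byte 1 bit 1; 47 bits remain
Read 4: bits[9:16] width=7 -> value=72 (bin 1001000); offset now 16 = byte 2 bit 0; 40 bits remain

Answer: 2 0 72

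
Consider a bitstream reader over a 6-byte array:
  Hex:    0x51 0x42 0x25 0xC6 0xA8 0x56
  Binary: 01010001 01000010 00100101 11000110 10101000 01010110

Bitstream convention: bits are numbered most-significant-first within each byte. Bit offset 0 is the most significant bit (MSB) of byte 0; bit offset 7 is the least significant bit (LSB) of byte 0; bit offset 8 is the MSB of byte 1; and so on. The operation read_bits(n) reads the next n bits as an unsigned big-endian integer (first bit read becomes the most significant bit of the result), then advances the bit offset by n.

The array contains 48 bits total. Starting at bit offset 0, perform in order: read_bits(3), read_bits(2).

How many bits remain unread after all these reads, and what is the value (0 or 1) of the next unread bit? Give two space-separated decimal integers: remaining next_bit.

Answer: 43 0

Derivation:
Read 1: bits[0:3] width=3 -> value=2 (bin 010); offset now 3 = byte 0 bit 3; 45 bits remain
Read 2: bits[3:5] width=2 -> value=2 (bin 10); offset now 5 = byte 0 bit 5; 43 bits remain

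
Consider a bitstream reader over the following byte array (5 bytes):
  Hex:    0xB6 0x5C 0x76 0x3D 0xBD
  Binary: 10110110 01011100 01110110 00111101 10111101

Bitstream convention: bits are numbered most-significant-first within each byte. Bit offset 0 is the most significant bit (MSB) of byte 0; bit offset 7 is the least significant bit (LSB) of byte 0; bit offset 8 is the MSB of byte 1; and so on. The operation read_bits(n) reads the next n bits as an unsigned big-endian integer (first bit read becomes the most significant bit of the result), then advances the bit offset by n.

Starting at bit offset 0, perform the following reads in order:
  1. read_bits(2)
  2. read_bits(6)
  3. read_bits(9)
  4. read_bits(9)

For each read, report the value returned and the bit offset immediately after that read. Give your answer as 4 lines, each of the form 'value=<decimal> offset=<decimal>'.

Read 1: bits[0:2] width=2 -> value=2 (bin 10); offset now 2 = byte 0 bit 2; 38 bits remain
Read 2: bits[2:8] width=6 -> value=54 (bin 110110); offset now 8 = byte 1 bit 0; 32 bits remain
Read 3: bits[8:17] width=9 -> value=184 (bin 010111000); offset now 17 = byte 2 bit 1; 23 bits remain
Read 4: bits[17:26] width=9 -> value=472 (bin 111011000); offset now 26 = byte 3 bit 2; 14 bits remain

Answer: value=2 offset=2
value=54 offset=8
value=184 offset=17
value=472 offset=26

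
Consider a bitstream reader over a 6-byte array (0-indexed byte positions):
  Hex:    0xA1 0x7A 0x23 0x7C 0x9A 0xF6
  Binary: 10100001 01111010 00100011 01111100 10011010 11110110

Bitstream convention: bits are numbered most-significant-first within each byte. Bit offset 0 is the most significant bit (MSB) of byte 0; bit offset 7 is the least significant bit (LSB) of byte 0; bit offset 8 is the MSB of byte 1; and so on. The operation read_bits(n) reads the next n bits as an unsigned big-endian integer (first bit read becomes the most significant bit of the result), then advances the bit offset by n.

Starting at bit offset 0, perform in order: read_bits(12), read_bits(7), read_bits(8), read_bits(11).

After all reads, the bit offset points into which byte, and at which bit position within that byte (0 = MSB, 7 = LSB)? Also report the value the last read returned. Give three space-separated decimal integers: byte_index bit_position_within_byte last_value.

Read 1: bits[0:12] width=12 -> value=2583 (bin 101000010111); offset now 12 = byte 1 bit 4; 36 bits remain
Read 2: bits[12:19] width=7 -> value=81 (bin 1010001); offset now 19 = byte 2 bit 3; 29 bits remain
Read 3: bits[19:27] width=8 -> value=27 (bin 00011011); offset now 27 = byte 3 bit 3; 21 bits remain
Read 4: bits[27:38] width=11 -> value=1830 (bin 11100100110); offset now 38 = byte 4 bit 6; 10 bits remain

Answer: 4 6 1830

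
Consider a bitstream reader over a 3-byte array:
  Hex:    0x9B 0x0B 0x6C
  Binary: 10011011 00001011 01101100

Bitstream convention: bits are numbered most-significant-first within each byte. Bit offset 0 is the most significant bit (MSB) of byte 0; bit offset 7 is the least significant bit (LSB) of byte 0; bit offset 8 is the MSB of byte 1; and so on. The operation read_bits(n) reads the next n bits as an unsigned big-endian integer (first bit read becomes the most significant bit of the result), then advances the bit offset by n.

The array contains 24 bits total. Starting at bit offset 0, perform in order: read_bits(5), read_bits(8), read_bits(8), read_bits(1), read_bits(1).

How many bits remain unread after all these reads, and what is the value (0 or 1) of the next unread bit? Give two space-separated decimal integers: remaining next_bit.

Answer: 1 0

Derivation:
Read 1: bits[0:5] width=5 -> value=19 (bin 10011); offset now 5 = byte 0 bit 5; 19 bits remain
Read 2: bits[5:13] width=8 -> value=97 (bin 01100001); offset now 13 = byte 1 bit 5; 11 bits remain
Read 3: bits[13:21] width=8 -> value=109 (bin 01101101); offset now 21 = byte 2 bit 5; 3 bits remain
Read 4: bits[21:22] width=1 -> value=1 (bin 1); offset now 22 = byte 2 bit 6; 2 bits remain
Read 5: bits[22:23] width=1 -> value=0 (bin 0); offset now 23 = byte 2 bit 7; 1 bits remain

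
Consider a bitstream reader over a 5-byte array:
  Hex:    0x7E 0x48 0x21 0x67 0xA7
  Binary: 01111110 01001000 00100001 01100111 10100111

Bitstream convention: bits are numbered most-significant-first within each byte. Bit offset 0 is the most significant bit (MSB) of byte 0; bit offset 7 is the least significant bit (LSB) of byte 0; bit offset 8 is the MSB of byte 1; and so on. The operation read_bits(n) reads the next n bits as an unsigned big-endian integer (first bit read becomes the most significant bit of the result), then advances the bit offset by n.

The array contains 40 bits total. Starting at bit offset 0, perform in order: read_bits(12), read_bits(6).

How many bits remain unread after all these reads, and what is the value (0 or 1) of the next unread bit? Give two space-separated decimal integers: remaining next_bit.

Answer: 22 1

Derivation:
Read 1: bits[0:12] width=12 -> value=2020 (bin 011111100100); offset now 12 = byte 1 bit 4; 28 bits remain
Read 2: bits[12:18] width=6 -> value=32 (bin 100000); offset now 18 = byte 2 bit 2; 22 bits remain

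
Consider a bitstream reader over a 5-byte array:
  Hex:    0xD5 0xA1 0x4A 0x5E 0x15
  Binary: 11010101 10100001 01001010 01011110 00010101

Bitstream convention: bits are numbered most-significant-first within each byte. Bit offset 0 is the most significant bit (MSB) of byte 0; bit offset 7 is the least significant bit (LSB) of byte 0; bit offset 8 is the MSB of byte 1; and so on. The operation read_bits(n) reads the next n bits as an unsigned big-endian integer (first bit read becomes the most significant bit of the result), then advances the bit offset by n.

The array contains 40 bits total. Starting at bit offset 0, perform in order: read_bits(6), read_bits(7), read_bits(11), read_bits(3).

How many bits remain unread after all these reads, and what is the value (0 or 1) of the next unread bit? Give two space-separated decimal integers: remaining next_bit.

Answer: 13 1

Derivation:
Read 1: bits[0:6] width=6 -> value=53 (bin 110101); offset now 6 = byte 0 bit 6; 34 bits remain
Read 2: bits[6:13] width=7 -> value=52 (bin 0110100); offset now 13 = byte 1 bit 5; 27 bits remain
Read 3: bits[13:24] width=11 -> value=330 (bin 00101001010); offset now 24 = byte 3 bit 0; 16 bits remain
Read 4: bits[24:27] width=3 -> value=2 (bin 010); offset now 27 = byte 3 bit 3; 13 bits remain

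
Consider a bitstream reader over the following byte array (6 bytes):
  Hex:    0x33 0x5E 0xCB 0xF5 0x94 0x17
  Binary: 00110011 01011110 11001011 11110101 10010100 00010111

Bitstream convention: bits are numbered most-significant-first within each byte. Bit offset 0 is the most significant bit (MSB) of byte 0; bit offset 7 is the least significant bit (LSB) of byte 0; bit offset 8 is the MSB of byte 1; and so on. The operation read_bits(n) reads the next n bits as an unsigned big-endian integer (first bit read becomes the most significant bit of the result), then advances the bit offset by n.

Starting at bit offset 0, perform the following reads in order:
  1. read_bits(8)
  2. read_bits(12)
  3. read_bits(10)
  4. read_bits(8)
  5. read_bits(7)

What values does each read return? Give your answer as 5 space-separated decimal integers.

Answer: 51 1516 765 101 2

Derivation:
Read 1: bits[0:8] width=8 -> value=51 (bin 00110011); offset now 8 = byte 1 bit 0; 40 bits remain
Read 2: bits[8:20] width=12 -> value=1516 (bin 010111101100); offset now 20 = byte 2 bit 4; 28 bits remain
Read 3: bits[20:30] width=10 -> value=765 (bin 1011111101); offset now 30 = byte 3 bit 6; 18 bits remain
Read 4: bits[30:38] width=8 -> value=101 (bin 01100101); offset now 38 = byte 4 bit 6; 10 bits remain
Read 5: bits[38:45] width=7 -> value=2 (bin 0000010); offset now 45 = byte 5 bit 5; 3 bits remain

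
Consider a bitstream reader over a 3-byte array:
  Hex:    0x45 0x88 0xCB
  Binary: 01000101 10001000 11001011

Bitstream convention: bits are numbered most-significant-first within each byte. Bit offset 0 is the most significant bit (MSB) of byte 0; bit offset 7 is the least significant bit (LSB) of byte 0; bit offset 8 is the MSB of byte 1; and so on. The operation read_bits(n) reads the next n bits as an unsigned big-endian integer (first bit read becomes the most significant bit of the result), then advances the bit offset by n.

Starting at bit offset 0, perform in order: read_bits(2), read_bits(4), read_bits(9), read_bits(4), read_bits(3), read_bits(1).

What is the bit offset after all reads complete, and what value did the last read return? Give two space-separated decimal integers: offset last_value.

Answer: 23 1

Derivation:
Read 1: bits[0:2] width=2 -> value=1 (bin 01); offset now 2 = byte 0 bit 2; 22 bits remain
Read 2: bits[2:6] width=4 -> value=1 (bin 0001); offset now 6 = byte 0 bit 6; 18 bits remain
Read 3: bits[6:15] width=9 -> value=196 (bin 011000100); offset now 15 = byte 1 bit 7; 9 bits remain
Read 4: bits[15:19] width=4 -> value=6 (bin 0110); offset now 19 = byte 2 bit 3; 5 bits remain
Read 5: bits[19:22] width=3 -> value=2 (bin 010); offset now 22 = byte 2 bit 6; 2 bits remain
Read 6: bits[22:23] width=1 -> value=1 (bin 1); offset now 23 = byte 2 bit 7; 1 bits remain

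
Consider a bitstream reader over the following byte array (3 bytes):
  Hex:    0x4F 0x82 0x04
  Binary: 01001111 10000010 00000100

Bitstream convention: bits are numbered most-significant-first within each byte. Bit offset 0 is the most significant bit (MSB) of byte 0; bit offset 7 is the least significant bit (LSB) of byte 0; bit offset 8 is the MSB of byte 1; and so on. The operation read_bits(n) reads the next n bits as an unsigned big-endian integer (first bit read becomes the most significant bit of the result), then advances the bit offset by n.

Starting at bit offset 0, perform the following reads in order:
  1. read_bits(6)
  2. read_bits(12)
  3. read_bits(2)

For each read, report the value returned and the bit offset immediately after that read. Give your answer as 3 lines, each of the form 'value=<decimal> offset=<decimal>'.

Read 1: bits[0:6] width=6 -> value=19 (bin 010011); offset now 6 = byte 0 bit 6; 18 bits remain
Read 2: bits[6:18] width=12 -> value=3592 (bin 111000001000); offset now 18 = byte 2 bit 2; 6 bits remain
Read 3: bits[18:20] width=2 -> value=0 (bin 00); offset now 20 = byte 2 bit 4; 4 bits remain

Answer: value=19 offset=6
value=3592 offset=18
value=0 offset=20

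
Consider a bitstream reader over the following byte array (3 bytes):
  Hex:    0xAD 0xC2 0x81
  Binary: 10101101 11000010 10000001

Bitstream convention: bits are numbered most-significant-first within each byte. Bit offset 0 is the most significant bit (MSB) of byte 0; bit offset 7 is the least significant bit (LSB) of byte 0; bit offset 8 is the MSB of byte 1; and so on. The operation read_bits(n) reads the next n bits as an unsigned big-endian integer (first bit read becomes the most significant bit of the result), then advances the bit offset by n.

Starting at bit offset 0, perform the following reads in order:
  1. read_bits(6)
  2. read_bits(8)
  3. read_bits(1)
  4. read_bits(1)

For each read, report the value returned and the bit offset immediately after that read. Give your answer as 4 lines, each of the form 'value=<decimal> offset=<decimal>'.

Answer: value=43 offset=6
value=112 offset=14
value=1 offset=15
value=0 offset=16

Derivation:
Read 1: bits[0:6] width=6 -> value=43 (bin 101011); offset now 6 = byte 0 bit 6; 18 bits remain
Read 2: bits[6:14] width=8 -> value=112 (bin 01110000); offset now 14 = byte 1 bit 6; 10 bits remain
Read 3: bits[14:15] width=1 -> value=1 (bin 1); offset now 15 = byte 1 bit 7; 9 bits remain
Read 4: bits[15:16] width=1 -> value=0 (bin 0); offset now 16 = byte 2 bit 0; 8 bits remain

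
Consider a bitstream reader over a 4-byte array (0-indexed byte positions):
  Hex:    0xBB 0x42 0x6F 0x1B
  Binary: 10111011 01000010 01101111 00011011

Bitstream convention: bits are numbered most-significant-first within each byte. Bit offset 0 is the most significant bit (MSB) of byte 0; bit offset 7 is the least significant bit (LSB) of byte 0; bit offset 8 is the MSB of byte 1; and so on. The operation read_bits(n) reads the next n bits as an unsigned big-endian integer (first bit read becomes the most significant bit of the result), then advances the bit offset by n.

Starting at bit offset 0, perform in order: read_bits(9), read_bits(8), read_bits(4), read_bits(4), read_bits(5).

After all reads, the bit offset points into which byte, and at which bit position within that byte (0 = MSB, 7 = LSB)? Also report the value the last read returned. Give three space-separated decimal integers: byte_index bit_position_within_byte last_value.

Read 1: bits[0:9] width=9 -> value=374 (bin 101110110); offset now 9 = byte 1 bit 1; 23 bits remain
Read 2: bits[9:17] width=8 -> value=132 (bin 10000100); offset now 17 = byte 2 bit 1; 15 bits remain
Read 3: bits[17:21] width=4 -> value=13 (bin 1101); offset now 21 = byte 2 bit 5; 11 bits remain
Read 4: bits[21:25] width=4 -> value=14 (bin 1110); offset now 25 = byte 3 bit 1; 7 bits remain
Read 5: bits[25:30] width=5 -> value=6 (bin 00110); offset now 30 = byte 3 bit 6; 2 bits remain

Answer: 3 6 6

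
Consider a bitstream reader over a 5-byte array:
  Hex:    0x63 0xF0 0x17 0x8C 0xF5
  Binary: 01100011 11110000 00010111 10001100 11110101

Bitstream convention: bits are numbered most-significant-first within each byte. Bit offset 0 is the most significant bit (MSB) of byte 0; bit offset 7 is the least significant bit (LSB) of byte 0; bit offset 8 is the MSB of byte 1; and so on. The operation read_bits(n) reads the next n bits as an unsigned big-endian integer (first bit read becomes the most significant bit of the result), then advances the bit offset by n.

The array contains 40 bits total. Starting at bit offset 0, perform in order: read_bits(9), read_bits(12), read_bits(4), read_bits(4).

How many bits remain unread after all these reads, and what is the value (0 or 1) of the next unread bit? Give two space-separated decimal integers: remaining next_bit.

Read 1: bits[0:9] width=9 -> value=199 (bin 011000111); offset now 9 = byte 1 bit 1; 31 bits remain
Read 2: bits[9:21] width=12 -> value=3586 (bin 111000000010); offset now 21 = byte 2 bit 5; 19 bits remain
Read 3: bits[21:25] width=4 -> value=15 (bin 1111); offset now 25 = byte 3 bit 1; 15 bits remain
Read 4: bits[25:29] width=4 -> value=1 (bin 0001); offset now 29 = byte 3 bit 5; 11 bits remain

Answer: 11 1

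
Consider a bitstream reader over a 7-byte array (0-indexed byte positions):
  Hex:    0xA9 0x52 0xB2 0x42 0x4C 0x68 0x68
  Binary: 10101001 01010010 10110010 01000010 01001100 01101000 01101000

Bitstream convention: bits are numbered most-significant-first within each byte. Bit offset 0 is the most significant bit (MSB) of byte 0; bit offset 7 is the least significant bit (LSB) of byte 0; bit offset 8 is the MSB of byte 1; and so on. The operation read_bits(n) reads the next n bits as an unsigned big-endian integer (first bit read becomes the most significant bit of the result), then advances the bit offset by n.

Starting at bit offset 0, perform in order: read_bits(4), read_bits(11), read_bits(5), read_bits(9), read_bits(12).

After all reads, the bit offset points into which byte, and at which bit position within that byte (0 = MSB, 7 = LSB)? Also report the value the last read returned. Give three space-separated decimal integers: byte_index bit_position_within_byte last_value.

Answer: 5 1 1176

Derivation:
Read 1: bits[0:4] width=4 -> value=10 (bin 1010); offset now 4 = byte 0 bit 4; 52 bits remain
Read 2: bits[4:15] width=11 -> value=1193 (bin 10010101001); offset now 15 = byte 1 bit 7; 41 bits remain
Read 3: bits[15:20] width=5 -> value=11 (bin 01011); offset now 20 = byte 2 bit 4; 36 bits remain
Read 4: bits[20:29] width=9 -> value=72 (bin 001001000); offset now 29 = byte 3 bit 5; 27 bits remain
Read 5: bits[29:41] width=12 -> value=1176 (bin 010010011000); offset now 41 = byte 5 bit 1; 15 bits remain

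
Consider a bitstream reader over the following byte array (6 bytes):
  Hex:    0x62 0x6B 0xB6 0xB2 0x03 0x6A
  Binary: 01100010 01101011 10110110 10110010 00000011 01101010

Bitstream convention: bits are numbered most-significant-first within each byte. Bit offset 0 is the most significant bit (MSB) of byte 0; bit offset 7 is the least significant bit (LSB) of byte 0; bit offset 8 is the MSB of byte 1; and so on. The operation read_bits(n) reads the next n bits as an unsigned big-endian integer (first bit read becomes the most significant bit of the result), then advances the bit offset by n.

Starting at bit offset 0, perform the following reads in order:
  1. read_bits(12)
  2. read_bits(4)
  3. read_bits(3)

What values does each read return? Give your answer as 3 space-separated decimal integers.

Answer: 1574 11 5

Derivation:
Read 1: bits[0:12] width=12 -> value=1574 (bin 011000100110); offset now 12 = byte 1 bit 4; 36 bits remain
Read 2: bits[12:16] width=4 -> value=11 (bin 1011); offset now 16 = byte 2 bit 0; 32 bits remain
Read 3: bits[16:19] width=3 -> value=5 (bin 101); offset now 19 = byte 2 bit 3; 29 bits remain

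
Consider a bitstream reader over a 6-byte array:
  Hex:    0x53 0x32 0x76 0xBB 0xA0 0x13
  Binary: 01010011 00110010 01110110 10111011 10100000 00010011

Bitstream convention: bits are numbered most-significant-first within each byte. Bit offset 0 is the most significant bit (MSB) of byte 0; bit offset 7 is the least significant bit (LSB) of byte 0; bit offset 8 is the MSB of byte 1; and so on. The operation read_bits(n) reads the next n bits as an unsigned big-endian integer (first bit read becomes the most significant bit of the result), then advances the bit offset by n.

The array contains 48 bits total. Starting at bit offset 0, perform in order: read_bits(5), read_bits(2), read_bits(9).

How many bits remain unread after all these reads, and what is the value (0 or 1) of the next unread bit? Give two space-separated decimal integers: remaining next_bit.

Answer: 32 0

Derivation:
Read 1: bits[0:5] width=5 -> value=10 (bin 01010); offset now 5 = byte 0 bit 5; 43 bits remain
Read 2: bits[5:7] width=2 -> value=1 (bin 01); offset now 7 = byte 0 bit 7; 41 bits remain
Read 3: bits[7:16] width=9 -> value=306 (bin 100110010); offset now 16 = byte 2 bit 0; 32 bits remain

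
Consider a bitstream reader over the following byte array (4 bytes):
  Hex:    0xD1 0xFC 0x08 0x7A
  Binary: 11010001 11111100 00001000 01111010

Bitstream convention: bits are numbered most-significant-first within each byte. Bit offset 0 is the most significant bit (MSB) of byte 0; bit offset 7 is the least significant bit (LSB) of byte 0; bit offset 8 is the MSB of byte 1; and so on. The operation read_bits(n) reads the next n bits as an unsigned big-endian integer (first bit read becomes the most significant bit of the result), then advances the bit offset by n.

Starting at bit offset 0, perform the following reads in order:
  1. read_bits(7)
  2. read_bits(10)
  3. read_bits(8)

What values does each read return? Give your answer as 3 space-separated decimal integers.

Answer: 104 1016 16

Derivation:
Read 1: bits[0:7] width=7 -> value=104 (bin 1101000); offset now 7 = byte 0 bit 7; 25 bits remain
Read 2: bits[7:17] width=10 -> value=1016 (bin 1111111000); offset now 17 = byte 2 bit 1; 15 bits remain
Read 3: bits[17:25] width=8 -> value=16 (bin 00010000); offset now 25 = byte 3 bit 1; 7 bits remain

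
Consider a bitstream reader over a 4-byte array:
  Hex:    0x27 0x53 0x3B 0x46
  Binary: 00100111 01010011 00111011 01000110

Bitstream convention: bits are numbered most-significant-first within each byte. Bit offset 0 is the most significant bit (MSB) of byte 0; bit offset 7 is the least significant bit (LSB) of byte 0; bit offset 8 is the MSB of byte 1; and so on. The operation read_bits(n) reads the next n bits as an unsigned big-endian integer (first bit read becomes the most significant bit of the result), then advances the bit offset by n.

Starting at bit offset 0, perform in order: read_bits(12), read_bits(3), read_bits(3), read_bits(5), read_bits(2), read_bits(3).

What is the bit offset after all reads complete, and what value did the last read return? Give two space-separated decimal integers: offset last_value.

Answer: 28 4

Derivation:
Read 1: bits[0:12] width=12 -> value=629 (bin 001001110101); offset now 12 = byte 1 bit 4; 20 bits remain
Read 2: bits[12:15] width=3 -> value=1 (bin 001); offset now 15 = byte 1 bit 7; 17 bits remain
Read 3: bits[15:18] width=3 -> value=4 (bin 100); offset now 18 = byte 2 bit 2; 14 bits remain
Read 4: bits[18:23] width=5 -> value=29 (bin 11101); offset now 23 = byte 2 bit 7; 9 bits remain
Read 5: bits[23:25] width=2 -> value=2 (bin 10); offset now 25 = byte 3 bit 1; 7 bits remain
Read 6: bits[25:28] width=3 -> value=4 (bin 100); offset now 28 = byte 3 bit 4; 4 bits remain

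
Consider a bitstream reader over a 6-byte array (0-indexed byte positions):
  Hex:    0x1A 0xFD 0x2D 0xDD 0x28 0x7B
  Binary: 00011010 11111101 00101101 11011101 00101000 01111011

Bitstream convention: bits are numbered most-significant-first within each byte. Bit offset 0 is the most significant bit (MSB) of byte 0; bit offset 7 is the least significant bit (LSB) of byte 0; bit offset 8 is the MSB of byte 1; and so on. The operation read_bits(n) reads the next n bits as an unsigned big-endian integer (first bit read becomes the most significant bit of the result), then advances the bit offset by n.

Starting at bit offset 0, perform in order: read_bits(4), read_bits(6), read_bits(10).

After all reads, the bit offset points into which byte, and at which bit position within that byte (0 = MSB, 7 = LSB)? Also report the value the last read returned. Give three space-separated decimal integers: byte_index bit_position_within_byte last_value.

Read 1: bits[0:4] width=4 -> value=1 (bin 0001); offset now 4 = byte 0 bit 4; 44 bits remain
Read 2: bits[4:10] width=6 -> value=43 (bin 101011); offset now 10 = byte 1 bit 2; 38 bits remain
Read 3: bits[10:20] width=10 -> value=978 (bin 1111010010); offset now 20 = byte 2 bit 4; 28 bits remain

Answer: 2 4 978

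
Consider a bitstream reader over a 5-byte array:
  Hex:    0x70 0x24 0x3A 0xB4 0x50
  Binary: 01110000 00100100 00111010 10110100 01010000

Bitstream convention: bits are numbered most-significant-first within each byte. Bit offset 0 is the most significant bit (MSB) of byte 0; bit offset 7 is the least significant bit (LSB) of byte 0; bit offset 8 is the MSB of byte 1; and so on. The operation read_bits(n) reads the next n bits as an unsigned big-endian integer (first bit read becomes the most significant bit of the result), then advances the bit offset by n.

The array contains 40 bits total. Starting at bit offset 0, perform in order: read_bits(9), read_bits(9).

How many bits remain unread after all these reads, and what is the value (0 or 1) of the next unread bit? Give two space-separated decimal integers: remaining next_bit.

Read 1: bits[0:9] width=9 -> value=224 (bin 011100000); offset now 9 = byte 1 bit 1; 31 bits remain
Read 2: bits[9:18] width=9 -> value=144 (bin 010010000); offset now 18 = byte 2 bit 2; 22 bits remain

Answer: 22 1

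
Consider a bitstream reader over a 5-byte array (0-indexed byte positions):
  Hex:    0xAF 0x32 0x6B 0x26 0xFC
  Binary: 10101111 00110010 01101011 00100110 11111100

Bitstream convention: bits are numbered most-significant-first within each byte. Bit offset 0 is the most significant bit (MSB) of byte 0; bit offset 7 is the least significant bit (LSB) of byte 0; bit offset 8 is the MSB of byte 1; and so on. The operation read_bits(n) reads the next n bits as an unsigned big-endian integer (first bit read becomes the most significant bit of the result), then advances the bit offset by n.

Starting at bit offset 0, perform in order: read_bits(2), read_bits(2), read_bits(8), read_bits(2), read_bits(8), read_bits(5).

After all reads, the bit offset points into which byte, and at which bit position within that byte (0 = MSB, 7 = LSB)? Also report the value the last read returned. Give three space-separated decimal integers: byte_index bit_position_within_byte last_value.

Read 1: bits[0:2] width=2 -> value=2 (bin 10); offset now 2 = byte 0 bit 2; 38 bits remain
Read 2: bits[2:4] width=2 -> value=2 (bin 10); offset now 4 = byte 0 bit 4; 36 bits remain
Read 3: bits[4:12] width=8 -> value=243 (bin 11110011); offset now 12 = byte 1 bit 4; 28 bits remain
Read 4: bits[12:14] width=2 -> value=0 (bin 00); offset now 14 = byte 1 bit 6; 26 bits remain
Read 5: bits[14:22] width=8 -> value=154 (bin 10011010); offset now 22 = byte 2 bit 6; 18 bits remain
Read 6: bits[22:27] width=5 -> value=25 (bin 11001); offset now 27 = byte 3 bit 3; 13 bits remain

Answer: 3 3 25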